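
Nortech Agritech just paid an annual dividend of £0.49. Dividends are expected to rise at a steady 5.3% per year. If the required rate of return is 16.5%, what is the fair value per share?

£4.61

Gordon growth model: P₀ = D₁/(r − g). D₁ = 0.49 × (1 + 0.053) = 0.5160.
P₀ = 0.5160 / (0.165 − 0.053) = 0.5160 / 0.112 = 4.6069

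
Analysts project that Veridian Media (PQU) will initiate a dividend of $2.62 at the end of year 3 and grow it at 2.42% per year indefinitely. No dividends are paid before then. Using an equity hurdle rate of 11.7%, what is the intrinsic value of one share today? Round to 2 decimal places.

Deferred-dividend DDM. At t=2 the remaining stream is a growing perpetuity with first payment D_3 = 2.62.
V_2 = D_3/(r−g) = 2.62/(0.117−0.0242) = 28.2328
P₀ = V_2/(1+r)^2 = 28.2328/(1+0.117)^2 = 22.6280

$22.63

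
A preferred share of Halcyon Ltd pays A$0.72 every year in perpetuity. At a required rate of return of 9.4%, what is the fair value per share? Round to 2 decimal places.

Zero-growth DDM (perpetuity): P₀ = D/r = 0.72 / 0.094 = 7.6596

A$7.66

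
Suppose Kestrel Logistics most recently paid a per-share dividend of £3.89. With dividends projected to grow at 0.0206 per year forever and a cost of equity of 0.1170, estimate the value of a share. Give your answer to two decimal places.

Gordon growth model: P₀ = D₁/(r − g). D₁ = 3.89 × (1 + 0.0206) = 3.9701.
P₀ = 3.9701 / (0.117 − 0.0206) = 3.9701 / 0.0964 = 41.1840

£41.18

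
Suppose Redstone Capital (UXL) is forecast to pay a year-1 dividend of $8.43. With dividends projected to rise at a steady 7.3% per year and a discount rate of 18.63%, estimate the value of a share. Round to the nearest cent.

Gordon growth model: P₀ = D₁/(r − g), with D₁ = 8.43 given directly.
P₀ = 8.4300 / (0.1863 − 0.073) = 8.4300 / 0.1133 = 74.4042

$74.40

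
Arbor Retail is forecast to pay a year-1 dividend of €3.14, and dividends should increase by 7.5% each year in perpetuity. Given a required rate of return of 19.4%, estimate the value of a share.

Gordon growth model: P₀ = D₁/(r − g), with D₁ = 3.14 given directly.
P₀ = 3.1400 / (0.194 − 0.075) = 3.1400 / 0.119 = 26.3866

€26.39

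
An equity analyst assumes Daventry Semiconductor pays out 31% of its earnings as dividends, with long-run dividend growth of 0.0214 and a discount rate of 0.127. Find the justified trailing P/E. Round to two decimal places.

Justified trailing P/E = b(1+g)/(r−g) = 0.31×(1+0.0214)/(0.127−0.0214) = 2.9984

3.00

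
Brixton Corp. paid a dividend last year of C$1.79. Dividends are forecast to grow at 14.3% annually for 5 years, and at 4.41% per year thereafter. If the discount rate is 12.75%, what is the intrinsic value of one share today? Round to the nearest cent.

Two-stage DDM. Project D₁…D_5 at 0.143, terminal growth 0.0441, discount at r = 0.1275.
D_1 = 2.0460
D_2 = 2.3385
D_3 = 2.6730
D_4 = 3.0552
D_5 = 3.4921
Terminal value at t=5: TV = D_6/(r−g) = 3.6461/(0.1275−0.0441) = 43.7180
P₀ = 2.0460/(1+0.1275)^1 + 2.3385/(1+0.1275)^2 + 2.6730/(1+0.1275)^3 + 3.0552/(1+0.1275)^4 + 3.4921/(1+0.1275)^5 + 43.7180/(1+0.1275)^5 = 33.3186

C$33.32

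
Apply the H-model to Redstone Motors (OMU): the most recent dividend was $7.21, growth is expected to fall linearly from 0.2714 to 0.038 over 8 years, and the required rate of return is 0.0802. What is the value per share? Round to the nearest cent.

H-model: P₀ = D₀[(1+g_L) + H(g_S−g_L)]/(r−g_L), with H = 8/2 = 4.
P₀ = 7.21 × [(1+0.038) + 4×(0.2714−0.038)] / (0.0802−0.038)
   = 7.21 × 1.9716 / 0.0422 = 336.8539

$336.85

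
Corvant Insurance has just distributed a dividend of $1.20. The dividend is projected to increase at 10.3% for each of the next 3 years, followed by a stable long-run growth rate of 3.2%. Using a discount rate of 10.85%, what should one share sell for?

$19.51

Two-stage DDM. Project D₁…D_3 at 0.103, terminal growth 0.032, discount at r = 0.1085.
D_1 = 1.3236
D_2 = 1.4599
D_3 = 1.6103
Terminal value at t=3: TV = D_4/(r−g) = 1.6618/(0.1085−0.032) = 21.7233
P₀ = 1.3236/(1+0.1085)^1 + 1.4599/(1+0.1085)^2 + 1.6103/(1+0.1085)^3 + 21.7233/(1+0.1085)^3 = 19.5129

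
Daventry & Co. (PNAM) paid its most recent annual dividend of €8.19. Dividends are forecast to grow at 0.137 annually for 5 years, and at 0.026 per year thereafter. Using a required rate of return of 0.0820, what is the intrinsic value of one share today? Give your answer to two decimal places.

Two-stage DDM. Project D₁…D_5 at 0.137, terminal growth 0.026, discount at r = 0.082.
D_1 = 9.3120
D_2 = 10.5878
D_3 = 12.0383
D_4 = 13.6876
D_5 = 15.5627
Terminal value at t=5: TV = D_6/(r−g) = 15.9674/(0.082−0.026) = 285.1317
P₀ = 9.3120/(1+0.082)^1 + 10.5878/(1+0.082)^2 + 12.0383/(1+0.082)^3 + 13.6876/(1+0.082)^4 + 15.5627/(1+0.082)^5 + 285.1317/(1+0.082)^5 = 239.9034

€239.90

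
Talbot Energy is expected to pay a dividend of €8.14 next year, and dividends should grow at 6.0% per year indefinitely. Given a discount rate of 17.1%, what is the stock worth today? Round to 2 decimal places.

Gordon growth model: P₀ = D₁/(r − g), with D₁ = 8.14 given directly.
P₀ = 8.1400 / (0.171 − 0.06) = 8.1400 / 0.111 = 73.3333

€73.33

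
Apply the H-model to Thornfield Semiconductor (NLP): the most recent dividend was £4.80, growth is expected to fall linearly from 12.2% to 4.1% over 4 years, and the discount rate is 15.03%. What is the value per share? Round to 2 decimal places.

H-model: P₀ = D₀[(1+g_L) + H(g_S−g_L)]/(r−g_L), with H = 4/2 = 2.
P₀ = 4.80 × [(1+0.041) + 2×(0.122−0.041)] / (0.1503−0.041)
   = 4.80 × 1.2030 / 0.1093 = 52.8307

£52.83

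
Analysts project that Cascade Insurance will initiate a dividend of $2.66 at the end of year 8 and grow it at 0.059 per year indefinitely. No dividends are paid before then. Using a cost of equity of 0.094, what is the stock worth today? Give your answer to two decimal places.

$40.52

Deferred-dividend DDM. At t=7 the remaining stream is a growing perpetuity with first payment D_8 = 2.66.
V_7 = D_8/(r−g) = 2.66/(0.094−0.059) = 76.0000
P₀ = V_7/(1+r)^7 = 76.0000/(1+0.094)^7 = 40.5221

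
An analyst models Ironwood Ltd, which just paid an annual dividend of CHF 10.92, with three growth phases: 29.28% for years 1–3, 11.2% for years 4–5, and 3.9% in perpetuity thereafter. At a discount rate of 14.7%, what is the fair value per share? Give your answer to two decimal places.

CHF 213.06

Three-stage DDM. Project D₁…D_5; terminal Gordon value at t=5 with g = 0.039; discount at r = 0.147.
D_1 = 14.1174
D_2 = 18.2509
D_3 = 23.5948
D_4 = 26.2374
D_5 = 29.1760
TV_5 = 30.3139/(0.147−0.039) = 280.6842
P₀ = Σ Dₜ/(1+r)ᵗ + TV_5/(1+r)^5 = 213.0562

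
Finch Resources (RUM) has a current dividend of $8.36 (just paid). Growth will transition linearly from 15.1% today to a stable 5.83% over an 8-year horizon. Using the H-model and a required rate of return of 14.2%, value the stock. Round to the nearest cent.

$142.74

H-model: P₀ = D₀[(1+g_L) + H(g_S−g_L)]/(r−g_L), with H = 8/2 = 4.
P₀ = 8.36 × [(1+0.0583) + 4×(0.151−0.0583)] / (0.142−0.0583)
   = 8.36 × 1.4291 / 0.0837 = 142.7393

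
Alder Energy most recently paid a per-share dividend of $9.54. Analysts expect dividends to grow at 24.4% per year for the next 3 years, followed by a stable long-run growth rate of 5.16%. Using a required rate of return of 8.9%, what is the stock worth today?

Two-stage DDM. Project D₁…D_3 at 0.244, terminal growth 0.0516, discount at r = 0.089.
D_1 = 11.8678
D_2 = 14.7635
D_3 = 18.3658
Terminal value at t=3: TV = D_4/(r−g) = 19.3135/(0.089−0.0516) = 516.4027
P₀ = 11.8678/(1+0.089)^1 + 14.7635/(1+0.089)^2 + 18.3658/(1+0.089)^3 + 516.4027/(1+0.089)^3 = 437.4248

$437.42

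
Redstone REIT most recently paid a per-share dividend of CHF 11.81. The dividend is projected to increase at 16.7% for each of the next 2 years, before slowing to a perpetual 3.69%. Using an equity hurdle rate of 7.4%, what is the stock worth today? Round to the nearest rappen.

CHF 416.49

Two-stage DDM. Project D₁…D_2 at 0.167, terminal growth 0.0369, discount at r = 0.074.
D_1 = 13.7823
D_2 = 16.0839
Terminal value at t=2: TV = D_3/(r−g) = 16.6774/(0.074−0.0369) = 449.5258
P₀ = 13.7823/(1+0.074)^1 + 16.0839/(1+0.074)^2 + 449.5258/(1+0.074)^2 = 416.4905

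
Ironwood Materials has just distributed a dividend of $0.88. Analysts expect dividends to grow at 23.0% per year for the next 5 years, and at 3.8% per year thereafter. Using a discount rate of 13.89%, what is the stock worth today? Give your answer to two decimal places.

$18.88

Two-stage DDM. Project D₁…D_5 at 0.23, terminal growth 0.038, discount at r = 0.1389.
D_1 = 1.0824
D_2 = 1.3314
D_3 = 1.6376
D_4 = 2.0142
D_5 = 2.4775
Terminal value at t=5: TV = D_6/(r−g) = 2.5716/(0.1389−0.038) = 25.4867
P₀ = 1.0824/(1+0.1389)^1 + 1.3314/(1+0.1389)^2 + 1.6376/(1+0.1389)^3 + 2.0142/(1+0.1389)^4 + 2.4775/(1+0.1389)^5 + 25.4867/(1+0.1389)^5 = 18.8765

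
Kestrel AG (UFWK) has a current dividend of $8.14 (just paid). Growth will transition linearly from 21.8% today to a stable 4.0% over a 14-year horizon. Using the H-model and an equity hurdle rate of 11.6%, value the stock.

H-model: P₀ = D₀[(1+g_L) + H(g_S−g_L)]/(r−g_L), with H = 14/2 = 7.
P₀ = 8.14 × [(1+0.04) + 7×(0.218−0.04)] / (0.116−0.04)
   = 8.14 × 2.2860 / 0.076 = 244.8426

$244.84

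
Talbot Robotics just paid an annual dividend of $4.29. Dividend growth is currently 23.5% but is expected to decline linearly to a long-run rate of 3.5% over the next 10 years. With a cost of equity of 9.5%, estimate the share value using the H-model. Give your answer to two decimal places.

H-model: P₀ = D₀[(1+g_L) + H(g_S−g_L)]/(r−g_L), with H = 10/2 = 5.
P₀ = 4.29 × [(1+0.035) + 5×(0.235−0.035)] / (0.095−0.035)
   = 4.29 × 2.0350 / 0.06 = 145.5025

$145.50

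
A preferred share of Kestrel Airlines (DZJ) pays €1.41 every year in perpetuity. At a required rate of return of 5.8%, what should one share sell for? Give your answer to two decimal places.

€24.31

Zero-growth DDM (perpetuity): P₀ = D/r = 1.41 / 0.058 = 24.3103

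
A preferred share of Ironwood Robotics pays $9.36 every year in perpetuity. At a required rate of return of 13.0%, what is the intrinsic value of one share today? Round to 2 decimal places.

Zero-growth DDM (perpetuity): P₀ = D/r = 9.36 / 0.13 = 72.0000

$72.00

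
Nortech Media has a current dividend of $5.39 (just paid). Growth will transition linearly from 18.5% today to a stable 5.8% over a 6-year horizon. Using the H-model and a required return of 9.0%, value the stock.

$242.38

H-model: P₀ = D₀[(1+g_L) + H(g_S−g_L)]/(r−g_L), with H = 6/2 = 3.
P₀ = 5.39 × [(1+0.058) + 3×(0.185−0.058)] / (0.09−0.058)
   = 5.39 × 1.4390 / 0.032 = 242.3816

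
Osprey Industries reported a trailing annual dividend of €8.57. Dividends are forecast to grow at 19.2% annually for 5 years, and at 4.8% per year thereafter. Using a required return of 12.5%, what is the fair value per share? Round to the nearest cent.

€206.91

Two-stage DDM. Project D₁…D_5 at 0.192, terminal growth 0.048, discount at r = 0.125.
D_1 = 10.2154
D_2 = 12.1768
D_3 = 14.5148
D_4 = 17.3016
D_5 = 20.6235
Terminal value at t=5: TV = D_6/(r−g) = 21.6134/(0.125−0.048) = 280.6937
P₀ = 10.2154/(1+0.125)^1 + 12.1768/(1+0.125)^2 + 14.5148/(1+0.125)^3 + 17.3016/(1+0.125)^4 + 20.6235/(1+0.125)^5 + 280.6937/(1+0.125)^5 = 206.9067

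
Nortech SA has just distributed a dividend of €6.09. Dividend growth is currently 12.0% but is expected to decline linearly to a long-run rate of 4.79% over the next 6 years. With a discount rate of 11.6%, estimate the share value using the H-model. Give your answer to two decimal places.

€113.05

H-model: P₀ = D₀[(1+g_L) + H(g_S−g_L)]/(r−g_L), with H = 6/2 = 3.
P₀ = 6.09 × [(1+0.0479) + 3×(0.12−0.0479)] / (0.116−0.0479)
   = 6.09 × 1.2642 / 0.0681 = 113.0540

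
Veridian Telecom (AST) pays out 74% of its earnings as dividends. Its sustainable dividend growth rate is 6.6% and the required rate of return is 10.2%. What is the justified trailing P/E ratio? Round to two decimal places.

21.91

Justified trailing P/E = b(1+g)/(r−g) = 0.74×(1+0.066)/(0.102−0.066) = 21.9122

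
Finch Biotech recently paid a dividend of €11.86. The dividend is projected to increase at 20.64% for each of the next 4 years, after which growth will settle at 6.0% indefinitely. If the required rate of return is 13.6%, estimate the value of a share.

Two-stage DDM. Project D₁…D_4 at 0.2064, terminal growth 0.06, discount at r = 0.136.
D_1 = 14.3079
D_2 = 17.2611
D_3 = 20.8237
D_4 = 25.1218
Terminal value at t=4: TV = D_5/(r−g) = 26.6291/(0.136−0.06) = 350.3824
P₀ = 14.3079/(1+0.136)^1 + 17.2611/(1+0.136)^2 + 20.8237/(1+0.136)^3 + 25.1218/(1+0.136)^4 + 350.3824/(1+0.136)^4 = 265.6515

€265.65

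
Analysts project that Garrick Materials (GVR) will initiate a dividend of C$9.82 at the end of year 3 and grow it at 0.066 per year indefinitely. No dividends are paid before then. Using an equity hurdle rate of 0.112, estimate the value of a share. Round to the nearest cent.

C$172.64

Deferred-dividend DDM. At t=2 the remaining stream is a growing perpetuity with first payment D_3 = 9.82.
V_2 = D_3/(r−g) = 9.82/(0.112−0.066) = 213.4783
P₀ = V_2/(1+r)^2 = 213.4783/(1+0.112)^2 = 172.6411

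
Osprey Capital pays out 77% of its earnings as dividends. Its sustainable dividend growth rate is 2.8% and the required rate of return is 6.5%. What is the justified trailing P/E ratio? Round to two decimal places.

Justified trailing P/E = b(1+g)/(r−g) = 0.77×(1+0.028)/(0.065−0.028) = 21.3935

21.39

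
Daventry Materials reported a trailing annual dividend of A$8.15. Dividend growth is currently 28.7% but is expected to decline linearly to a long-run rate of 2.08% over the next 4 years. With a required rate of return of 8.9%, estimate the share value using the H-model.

A$185.61

H-model: P₀ = D₀[(1+g_L) + H(g_S−g_L)]/(r−g_L), with H = 4/2 = 2.
P₀ = 8.15 × [(1+0.0208) + 2×(0.287−0.0208)] / (0.089−0.0208)
   = 8.15 × 1.5532 / 0.0682 = 185.6097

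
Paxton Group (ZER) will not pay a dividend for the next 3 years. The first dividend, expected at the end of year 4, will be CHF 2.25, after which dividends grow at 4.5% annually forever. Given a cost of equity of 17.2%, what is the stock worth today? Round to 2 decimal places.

CHF 11.01

Deferred-dividend DDM. At t=3 the remaining stream is a growing perpetuity with first payment D_4 = 2.25.
V_3 = D_4/(r−g) = 2.25/(0.172−0.045) = 17.7165
P₀ = V_3/(1+r)^3 = 17.7165/(1+0.172)^3 = 11.0051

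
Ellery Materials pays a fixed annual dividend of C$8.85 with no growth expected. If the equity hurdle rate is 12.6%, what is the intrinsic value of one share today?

Zero-growth DDM (perpetuity): P₀ = D/r = 8.85 / 0.126 = 70.2381

C$70.24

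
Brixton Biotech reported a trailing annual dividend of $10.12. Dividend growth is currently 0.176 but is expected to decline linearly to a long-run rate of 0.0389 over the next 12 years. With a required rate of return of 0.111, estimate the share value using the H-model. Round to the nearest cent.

$261.28

H-model: P₀ = D₀[(1+g_L) + H(g_S−g_L)]/(r−g_L), with H = 12/2 = 6.
P₀ = 10.12 × [(1+0.0389) + 6×(0.176−0.0389)] / (0.111−0.0389)
   = 10.12 × 1.8615 / 0.0721 = 261.2813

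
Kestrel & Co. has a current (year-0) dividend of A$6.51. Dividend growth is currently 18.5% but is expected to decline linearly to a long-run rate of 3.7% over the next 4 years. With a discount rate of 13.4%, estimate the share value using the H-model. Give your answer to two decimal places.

A$89.46

H-model: P₀ = D₀[(1+g_L) + H(g_S−g_L)]/(r−g_L), with H = 4/2 = 2.
P₀ = 6.51 × [(1+0.037) + 2×(0.185−0.037)] / (0.134−0.037)
   = 6.51 × 1.3330 / 0.097 = 89.4622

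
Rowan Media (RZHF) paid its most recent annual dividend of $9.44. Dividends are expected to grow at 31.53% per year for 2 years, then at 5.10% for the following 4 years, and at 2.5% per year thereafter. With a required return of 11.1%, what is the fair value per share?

$196.85

Three-stage DDM. Project D₁…D_6; terminal Gordon value at t=6 with g = 0.025; discount at r = 0.111.
D_1 = 12.4164
D_2 = 16.3313
D_3 = 17.1642
D_4 = 18.0396
D_5 = 18.9596
D_6 = 19.9266
TV_6 = 20.4247/(0.111−0.025) = 237.4969
P₀ = Σ Dₜ/(1+r)ᵗ + TV_6/(1+r)^6 = 196.8525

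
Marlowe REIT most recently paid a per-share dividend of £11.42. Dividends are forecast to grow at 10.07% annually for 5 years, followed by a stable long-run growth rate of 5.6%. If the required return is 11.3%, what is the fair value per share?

£255.37

Two-stage DDM. Project D₁…D_5 at 0.1007, terminal growth 0.056, discount at r = 0.113.
D_1 = 12.5700
D_2 = 13.8358
D_3 = 15.2291
D_4 = 16.7626
D_5 = 18.4506
Terminal value at t=5: TV = D_6/(r−g) = 19.4839/(0.113−0.056) = 341.8220
P₀ = 12.5700/(1+0.113)^1 + 13.8358/(1+0.113)^2 + 15.2291/(1+0.113)^3 + 16.7626/(1+0.113)^4 + 18.4506/(1+0.113)^5 + 341.8220/(1+0.113)^5 = 255.3701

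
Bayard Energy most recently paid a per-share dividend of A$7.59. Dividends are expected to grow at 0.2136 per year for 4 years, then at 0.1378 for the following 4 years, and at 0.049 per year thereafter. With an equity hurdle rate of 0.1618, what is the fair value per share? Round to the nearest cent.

Three-stage DDM. Project D₁…D_8; terminal Gordon value at t=8 with g = 0.049; discount at r = 0.1618.
D_1 = 9.2112
D_2 = 11.1787
D_3 = 13.5665
D_4 = 16.4643
D_5 = 18.7331
D_6 = 21.3145
D_7 = 24.2517
D_8 = 27.5936
TV_8 = 28.9456/(0.1618−0.049) = 256.6103
P₀ = Σ Dₜ/(1+r)ᵗ + TV_8/(1+r)^8 = 145.5250

A$145.53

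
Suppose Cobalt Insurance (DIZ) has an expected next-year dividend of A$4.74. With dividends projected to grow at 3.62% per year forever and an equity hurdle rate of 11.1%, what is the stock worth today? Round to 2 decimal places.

A$63.37

Gordon growth model: P₀ = D₁/(r − g), with D₁ = 4.74 given directly.
P₀ = 4.7400 / (0.111 − 0.0362) = 4.7400 / 0.0748 = 63.3690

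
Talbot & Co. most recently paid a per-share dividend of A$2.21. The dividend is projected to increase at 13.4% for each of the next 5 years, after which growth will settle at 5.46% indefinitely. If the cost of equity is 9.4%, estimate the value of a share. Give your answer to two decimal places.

Two-stage DDM. Project D₁…D_5 at 0.134, terminal growth 0.0546, discount at r = 0.094.
D_1 = 2.5061
D_2 = 2.8420
D_3 = 3.2228
D_4 = 3.6546
D_5 = 4.1444
Terminal value at t=5: TV = D_6/(r−g) = 4.3706/(0.094−0.0546) = 110.9300
P₀ = 2.5061/(1+0.094)^1 + 2.8420/(1+0.094)^2 + 3.2228/(1+0.094)^3 + 3.6546/(1+0.094)^4 + 4.1444/(1+0.094)^5 + 110.9300/(1+0.094)^5 = 83.1113

A$83.11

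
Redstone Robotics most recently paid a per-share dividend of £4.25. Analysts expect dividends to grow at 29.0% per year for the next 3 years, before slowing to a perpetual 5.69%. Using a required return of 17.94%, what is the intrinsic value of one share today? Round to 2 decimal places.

£63.28

Two-stage DDM. Project D₁…D_3 at 0.29, terminal growth 0.0569, discount at r = 0.1794.
D_1 = 5.4825
D_2 = 7.0724
D_3 = 9.1234
Terminal value at t=3: TV = D_4/(r−g) = 9.6426/(0.1794−0.0569) = 78.7147
P₀ = 5.4825/(1+0.1794)^1 + 7.0724/(1+0.1794)^2 + 9.1234/(1+0.1794)^3 + 78.7147/(1+0.1794)^3 = 63.2757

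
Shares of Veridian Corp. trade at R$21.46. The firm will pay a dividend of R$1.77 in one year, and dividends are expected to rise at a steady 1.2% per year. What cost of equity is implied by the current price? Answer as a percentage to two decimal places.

9.45%

Rearranging the constant-growth DDM: r = D₁/P₀ + g.
r = 1.7700 / 21.46 + 0.012 = 0.08248 + 0.012 = 0.09448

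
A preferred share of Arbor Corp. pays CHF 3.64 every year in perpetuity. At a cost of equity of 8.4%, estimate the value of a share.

Zero-growth DDM (perpetuity): P₀ = D/r = 3.64 / 0.084 = 43.3333

CHF 43.33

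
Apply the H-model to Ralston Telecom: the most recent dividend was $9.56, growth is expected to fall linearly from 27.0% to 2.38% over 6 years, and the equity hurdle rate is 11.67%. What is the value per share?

$181.36

H-model: P₀ = D₀[(1+g_L) + H(g_S−g_L)]/(r−g_L), with H = 6/2 = 3.
P₀ = 9.56 × [(1+0.0238) + 3×(0.27−0.0238)] / (0.1167−0.0238)
   = 9.56 × 1.7624 / 0.0929 = 181.3622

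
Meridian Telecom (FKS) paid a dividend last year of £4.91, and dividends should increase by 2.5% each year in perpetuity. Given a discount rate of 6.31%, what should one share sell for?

£132.09

Gordon growth model: P₀ = D₁/(r − g). D₁ = 4.91 × (1 + 0.025) = 5.0328.
P₀ = 5.0328 / (0.0631 − 0.025) = 5.0328 / 0.0381 = 132.0932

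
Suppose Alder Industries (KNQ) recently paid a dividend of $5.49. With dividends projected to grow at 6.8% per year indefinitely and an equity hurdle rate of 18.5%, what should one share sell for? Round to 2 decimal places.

Gordon growth model: P₀ = D₁/(r − g). D₁ = 5.49 × (1 + 0.068) = 5.8633.
P₀ = 5.8633 / (0.185 − 0.068) = 5.8633 / 0.117 = 50.1138

$50.11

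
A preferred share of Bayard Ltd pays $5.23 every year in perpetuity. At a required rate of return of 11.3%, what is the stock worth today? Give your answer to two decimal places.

$46.28

Zero-growth DDM (perpetuity): P₀ = D/r = 5.23 / 0.113 = 46.2832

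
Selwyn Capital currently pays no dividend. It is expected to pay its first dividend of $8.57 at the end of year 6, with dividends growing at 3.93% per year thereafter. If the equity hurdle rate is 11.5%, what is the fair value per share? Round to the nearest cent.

Deferred-dividend DDM. At t=5 the remaining stream is a growing perpetuity with first payment D_6 = 8.57.
V_5 = D_6/(r−g) = 8.57/(0.115−0.0393) = 113.2100
P₀ = V_5/(1+r)^5 = 113.2100/(1+0.115)^5 = 65.6917

$65.69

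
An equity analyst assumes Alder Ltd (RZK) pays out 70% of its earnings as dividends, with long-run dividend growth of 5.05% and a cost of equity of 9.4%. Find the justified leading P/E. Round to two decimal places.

16.09

Justified leading P/E = b/(r−g) = 0.70/(0.094−0.0505) = 16.0920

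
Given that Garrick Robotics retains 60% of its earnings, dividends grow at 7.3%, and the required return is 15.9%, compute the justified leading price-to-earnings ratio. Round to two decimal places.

4.65

Payout ratio b = 1 − 0.60 = 0.40.
Justified leading P/E = b/(r−g) = 0.40/(0.159−0.073) = 4.6512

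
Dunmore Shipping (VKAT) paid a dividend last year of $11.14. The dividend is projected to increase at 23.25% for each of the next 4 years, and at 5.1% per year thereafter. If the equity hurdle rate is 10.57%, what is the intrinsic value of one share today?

Two-stage DDM. Project D₁…D_4 at 0.2325, terminal growth 0.051, discount at r = 0.1057.
D_1 = 13.7301
D_2 = 16.9223
D_3 = 20.8567
D_4 = 25.7059
Terminal value at t=4: TV = D_5/(r−g) = 27.0169/(0.1057−0.051) = 493.9105
P₀ = 13.7301/(1+0.1057)^1 + 16.9223/(1+0.1057)^2 + 20.8567/(1+0.1057)^3 + 25.7059/(1+0.1057)^4 + 493.9105/(1+0.1057)^4 = 389.3311

$389.33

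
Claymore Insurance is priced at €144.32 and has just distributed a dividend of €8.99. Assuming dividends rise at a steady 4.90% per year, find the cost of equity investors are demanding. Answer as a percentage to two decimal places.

11.43%

Rearranging the constant-growth DDM: r = D₁/P₀ + g.
D₁ = 8.99 × (1 + 0.049) = 9.4305.
r = 9.4305 / 144.32 + 0.049 = 0.06534 + 0.049 = 0.11434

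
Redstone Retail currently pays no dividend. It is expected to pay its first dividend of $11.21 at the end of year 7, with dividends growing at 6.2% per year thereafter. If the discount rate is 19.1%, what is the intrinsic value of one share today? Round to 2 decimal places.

$30.45

Deferred-dividend DDM. At t=6 the remaining stream is a growing perpetuity with first payment D_7 = 11.21.
V_6 = D_7/(r−g) = 11.21/(0.191−0.062) = 86.8992
P₀ = V_6/(1+r)^6 = 86.8992/(1+0.191)^6 = 30.4471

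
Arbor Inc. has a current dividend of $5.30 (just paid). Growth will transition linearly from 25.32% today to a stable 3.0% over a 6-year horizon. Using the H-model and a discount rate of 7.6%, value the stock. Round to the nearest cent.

$195.82

H-model: P₀ = D₀[(1+g_L) + H(g_S−g_L)]/(r−g_L), with H = 6/2 = 3.
P₀ = 5.30 × [(1+0.03) + 3×(0.2532−0.03)] / (0.076−0.03)
   = 5.30 × 1.6996 / 0.046 = 195.8235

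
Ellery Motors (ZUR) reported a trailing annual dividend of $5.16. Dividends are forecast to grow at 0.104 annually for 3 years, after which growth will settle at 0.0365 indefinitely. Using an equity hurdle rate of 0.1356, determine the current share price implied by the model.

$64.22

Two-stage DDM. Project D₁…D_3 at 0.104, terminal growth 0.0365, discount at r = 0.1356.
D_1 = 5.6966
D_2 = 6.2891
D_3 = 6.9432
Terminal value at t=3: TV = D_4/(r−g) = 7.1966/(0.1356−0.0365) = 72.6194
P₀ = 5.6966/(1+0.1356)^1 + 6.2891/(1+0.1356)^2 + 6.9432/(1+0.1356)^3 + 72.6194/(1+0.1356)^3 = 64.2223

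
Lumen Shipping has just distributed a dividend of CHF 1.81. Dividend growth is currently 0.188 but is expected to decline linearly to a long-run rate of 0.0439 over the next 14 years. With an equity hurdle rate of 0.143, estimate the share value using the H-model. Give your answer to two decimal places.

CHF 37.49

H-model: P₀ = D₀[(1+g_L) + H(g_S−g_L)]/(r−g_L), with H = 14/2 = 7.
P₀ = 1.81 × [(1+0.0439) + 7×(0.188−0.0439)] / (0.143−0.0439)
   = 1.81 × 2.0526 / 0.0991 = 37.4895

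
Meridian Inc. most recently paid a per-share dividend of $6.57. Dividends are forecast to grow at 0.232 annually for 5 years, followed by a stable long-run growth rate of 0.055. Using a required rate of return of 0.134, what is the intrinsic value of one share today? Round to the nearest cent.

Two-stage DDM. Project D₁…D_5 at 0.232, terminal growth 0.055, discount at r = 0.134.
D_1 = 8.0942
D_2 = 9.9721
D_3 = 12.2856
D_4 = 15.1359
D_5 = 18.6474
Terminal value at t=5: TV = D_6/(r−g) = 19.6730/(0.134−0.055) = 249.0258
P₀ = 8.0942/(1+0.134)^1 + 9.9721/(1+0.134)^2 + 12.2856/(1+0.134)^3 + 15.1359/(1+0.134)^4 + 18.6474/(1+0.134)^5 + 249.0258/(1+0.134)^5 = 175.2080

$175.21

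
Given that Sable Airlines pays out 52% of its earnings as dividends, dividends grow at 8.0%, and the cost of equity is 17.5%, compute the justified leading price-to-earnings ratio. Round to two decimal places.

5.47

Justified leading P/E = b/(r−g) = 0.52/(0.175−0.08) = 5.4737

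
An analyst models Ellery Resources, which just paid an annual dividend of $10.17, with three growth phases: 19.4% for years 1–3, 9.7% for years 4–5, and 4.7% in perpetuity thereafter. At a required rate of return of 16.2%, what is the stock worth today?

Three-stage DDM. Project D₁…D_5; terminal Gordon value at t=5 with g = 0.047; discount at r = 0.162.
D_1 = 12.1430
D_2 = 14.4987
D_3 = 17.3115
D_4 = 18.9907
D_5 = 20.8328
TV_5 = 21.8119/(0.162−0.047) = 189.6689
P₀ = Σ Dₜ/(1+r)ᵗ + TV_5/(1+r)^5 = 142.0009

$142.00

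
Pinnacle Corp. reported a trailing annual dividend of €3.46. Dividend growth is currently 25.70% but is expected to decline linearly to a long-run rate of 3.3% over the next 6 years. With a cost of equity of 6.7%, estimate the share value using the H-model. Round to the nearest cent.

H-model: P₀ = D₀[(1+g_L) + H(g_S−g_L)]/(r−g_L), with H = 6/2 = 3.
P₀ = 3.46 × [(1+0.033) + 3×(0.257−0.033)] / (0.067−0.033)
   = 3.46 × 1.7050 / 0.034 = 173.5088

€173.51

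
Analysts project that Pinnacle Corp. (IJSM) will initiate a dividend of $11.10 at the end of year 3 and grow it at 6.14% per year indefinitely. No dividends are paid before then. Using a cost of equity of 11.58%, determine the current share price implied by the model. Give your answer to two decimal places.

Deferred-dividend DDM. At t=2 the remaining stream is a growing perpetuity with first payment D_3 = 11.10.
V_2 = D_3/(r−g) = 11.10/(0.1158−0.0614) = 204.0441
P₀ = V_2/(1+r)^2 = 204.0441/(1+0.1158)^2 = 163.8896

$163.89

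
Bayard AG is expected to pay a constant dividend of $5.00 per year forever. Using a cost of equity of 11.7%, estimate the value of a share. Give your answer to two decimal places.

$42.74

Zero-growth DDM (perpetuity): P₀ = D/r = 5.00 / 0.117 = 42.7350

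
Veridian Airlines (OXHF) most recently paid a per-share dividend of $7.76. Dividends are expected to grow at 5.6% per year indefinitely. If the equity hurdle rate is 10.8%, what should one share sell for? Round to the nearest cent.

Gordon growth model: P₀ = D₁/(r − g). D₁ = 7.76 × (1 + 0.056) = 8.1946.
P₀ = 8.1946 / (0.108 − 0.056) = 8.1946 / 0.052 = 157.5877

$157.59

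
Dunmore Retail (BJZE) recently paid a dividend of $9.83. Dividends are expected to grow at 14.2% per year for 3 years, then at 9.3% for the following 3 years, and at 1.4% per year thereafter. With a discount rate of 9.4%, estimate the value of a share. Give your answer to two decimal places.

Three-stage DDM. Project D₁…D_6; terminal Gordon value at t=6 with g = 0.014; discount at r = 0.094.
D_1 = 11.2259
D_2 = 12.8199
D_3 = 14.6404
D_4 = 16.0019
D_5 = 17.4901
D_6 = 19.1167
TV_6 = 19.3843/(0.094−0.014) = 242.3038
P₀ = Σ Dₜ/(1+r)ᵗ + TV_6/(1+r)^6 = 206.9747

$206.97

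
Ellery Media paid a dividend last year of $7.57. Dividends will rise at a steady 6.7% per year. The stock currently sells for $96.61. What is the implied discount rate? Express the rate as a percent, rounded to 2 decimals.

15.06%

Rearranging the constant-growth DDM: r = D₁/P₀ + g.
D₁ = 7.57 × (1 + 0.067) = 8.0772.
r = 8.0772 / 96.61 + 0.067 = 0.08361 + 0.067 = 0.15061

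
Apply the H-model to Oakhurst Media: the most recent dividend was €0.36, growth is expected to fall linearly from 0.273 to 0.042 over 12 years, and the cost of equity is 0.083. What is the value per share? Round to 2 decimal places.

€21.32

H-model: P₀ = D₀[(1+g_L) + H(g_S−g_L)]/(r−g_L), with H = 12/2 = 6.
P₀ = 0.36 × [(1+0.042) + 6×(0.273−0.042)] / (0.083−0.042)
   = 0.36 × 2.4280 / 0.041 = 21.3190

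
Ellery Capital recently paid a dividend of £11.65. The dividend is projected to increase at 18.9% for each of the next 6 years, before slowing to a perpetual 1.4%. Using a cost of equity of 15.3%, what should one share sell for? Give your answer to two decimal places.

£180.15

Two-stage DDM. Project D₁…D_6 at 0.189, terminal growth 0.014, discount at r = 0.153.
D_1 = 13.8519
D_2 = 16.4698
D_3 = 19.5827
D_4 = 23.2838
D_5 = 27.6844
D_6 = 32.9168
Terminal value at t=6: TV = D_7/(r−g) = 33.3776/(0.153−0.014) = 240.1266
P₀ = 13.8519/(1+0.153)^1 + 16.4698/(1+0.153)^2 + 19.5827/(1+0.153)^3 + 23.2838/(1+0.153)^4 + 27.6844/(1+0.153)^5 + 32.9168/(1+0.153)^6 + 240.1266/(1+0.153)^6 = 180.1520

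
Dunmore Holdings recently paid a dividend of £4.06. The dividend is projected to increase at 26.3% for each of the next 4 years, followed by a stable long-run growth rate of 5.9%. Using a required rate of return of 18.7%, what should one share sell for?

£62.07

Two-stage DDM. Project D₁…D_4 at 0.263, terminal growth 0.059, discount at r = 0.187.
D_1 = 5.1278
D_2 = 6.4764
D_3 = 8.1797
D_4 = 10.3309
Terminal value at t=4: TV = D_5/(r−g) = 10.9405/(0.187−0.059) = 85.4723
P₀ = 5.1278/(1+0.187)^1 + 6.4764/(1+0.187)^2 + 8.1797/(1+0.187)^3 + 10.3309/(1+0.187)^4 + 85.4723/(1+0.187)^4 = 62.0662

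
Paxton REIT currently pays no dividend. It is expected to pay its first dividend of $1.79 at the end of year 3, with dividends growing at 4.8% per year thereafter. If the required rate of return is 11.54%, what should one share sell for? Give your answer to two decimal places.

Deferred-dividend DDM. At t=2 the remaining stream is a growing perpetuity with first payment D_3 = 1.79.
V_2 = D_3/(r−g) = 1.79/(0.1154−0.048) = 26.5579
P₀ = V_2/(1+r)^2 = 26.5579/(1+0.1154)^2 = 21.3468

$21.35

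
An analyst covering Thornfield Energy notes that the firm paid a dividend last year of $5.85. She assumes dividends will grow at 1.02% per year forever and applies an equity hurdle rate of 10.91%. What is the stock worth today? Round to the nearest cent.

$59.75

Gordon growth model: P₀ = D₁/(r − g). D₁ = 5.85 × (1 + 0.0102) = 5.9097.
P₀ = 5.9097 / (0.1091 − 0.0102) = 5.9097 / 0.0989 = 59.7540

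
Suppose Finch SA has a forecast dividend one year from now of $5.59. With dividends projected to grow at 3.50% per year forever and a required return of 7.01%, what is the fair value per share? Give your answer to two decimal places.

$159.26

Gordon growth model: P₀ = D₁/(r − g), with D₁ = 5.59 given directly.
P₀ = 5.5900 / (0.0701 − 0.035) = 5.5900 / 0.0351 = 159.2593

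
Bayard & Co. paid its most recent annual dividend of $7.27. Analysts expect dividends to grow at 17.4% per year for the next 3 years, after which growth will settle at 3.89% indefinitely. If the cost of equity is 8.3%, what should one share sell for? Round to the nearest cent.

Two-stage DDM. Project D₁…D_3 at 0.174, terminal growth 0.0389, discount at r = 0.083.
D_1 = 8.5350
D_2 = 10.0201
D_3 = 11.7636
Terminal value at t=3: TV = D_4/(r−g) = 12.2212/(0.083−0.0389) = 277.1238
P₀ = 8.5350/(1+0.083)^1 + 10.0201/(1+0.083)^2 + 11.7636/(1+0.083)^3 + 277.1238/(1+0.083)^3 = 243.8515

$243.85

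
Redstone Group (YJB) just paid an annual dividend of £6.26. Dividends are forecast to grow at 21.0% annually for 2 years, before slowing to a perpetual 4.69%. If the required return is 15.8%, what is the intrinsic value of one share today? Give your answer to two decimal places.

£77.78

Two-stage DDM. Project D₁…D_2 at 0.21, terminal growth 0.0469, discount at r = 0.158.
D_1 = 7.5746
D_2 = 9.1653
Terminal value at t=2: TV = D_3/(r−g) = 9.5951/(0.158−0.0469) = 86.3647
P₀ = 7.5746/(1+0.158)^1 + 9.1653/(1+0.158)^2 + 86.3647/(1+0.158)^2 = 77.7809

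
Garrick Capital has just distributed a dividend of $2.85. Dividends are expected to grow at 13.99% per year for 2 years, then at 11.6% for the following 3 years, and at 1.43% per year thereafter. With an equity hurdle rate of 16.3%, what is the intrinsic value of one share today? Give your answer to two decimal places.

$29.60

Three-stage DDM. Project D₁…D_5; terminal Gordon value at t=5 with g = 0.0143; discount at r = 0.163.
D_1 = 3.2487
D_2 = 3.7032
D_3 = 4.1328
D_4 = 4.6122
D_5 = 5.1472
TV_5 = 5.2208/(0.163−0.0143) = 35.1096
P₀ = Σ Dₜ/(1+r)ᵗ + TV_5/(1+r)^5 = 29.6005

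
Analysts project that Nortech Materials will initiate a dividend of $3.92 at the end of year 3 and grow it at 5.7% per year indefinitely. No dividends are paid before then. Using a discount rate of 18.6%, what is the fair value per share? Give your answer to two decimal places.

Deferred-dividend DDM. At t=2 the remaining stream is a growing perpetuity with first payment D_3 = 3.92.
V_2 = D_3/(r−g) = 3.92/(0.186−0.057) = 30.3876
P₀ = V_2/(1+r)^2 = 30.3876/(1+0.186)^2 = 21.6036

$21.60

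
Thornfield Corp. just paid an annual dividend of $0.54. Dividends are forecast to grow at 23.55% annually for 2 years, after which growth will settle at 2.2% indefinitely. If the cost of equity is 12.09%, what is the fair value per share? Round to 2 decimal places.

$8.03

Two-stage DDM. Project D₁…D_2 at 0.2355, terminal growth 0.022, discount at r = 0.1209.
D_1 = 0.6672
D_2 = 0.8243
Terminal value at t=2: TV = D_3/(r−g) = 0.8424/(0.1209−0.022) = 8.5179
P₀ = 0.6672/(1+0.1209)^1 + 0.8243/(1+0.1209)^2 + 8.5179/(1+0.1209)^2 = 8.0308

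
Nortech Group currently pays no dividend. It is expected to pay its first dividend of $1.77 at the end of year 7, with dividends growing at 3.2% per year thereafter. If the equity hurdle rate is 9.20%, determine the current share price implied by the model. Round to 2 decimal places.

$17.40

Deferred-dividend DDM. At t=6 the remaining stream is a growing perpetuity with first payment D_7 = 1.77.
V_6 = D_7/(r−g) = 1.77/(0.092−0.032) = 29.5000
P₀ = V_6/(1+r)^6 = 29.5000/(1+0.092)^6 = 17.3975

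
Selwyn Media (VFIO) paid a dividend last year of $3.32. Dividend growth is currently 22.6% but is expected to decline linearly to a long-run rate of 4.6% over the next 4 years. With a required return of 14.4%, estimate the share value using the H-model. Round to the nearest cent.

H-model: P₀ = D₀[(1+g_L) + H(g_S−g_L)]/(r−g_L), with H = 4/2 = 2.
P₀ = 3.32 × [(1+0.046) + 2×(0.226−0.046)] / (0.144−0.046)
   = 3.32 × 1.4060 / 0.098 = 47.6318

$47.63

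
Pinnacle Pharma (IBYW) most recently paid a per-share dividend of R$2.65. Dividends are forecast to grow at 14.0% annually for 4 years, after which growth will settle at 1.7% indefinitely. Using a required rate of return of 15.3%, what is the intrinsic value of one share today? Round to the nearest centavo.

Two-stage DDM. Project D₁…D_4 at 0.14, terminal growth 0.017, discount at r = 0.153.
D_1 = 3.0210
D_2 = 3.4439
D_3 = 3.9261
D_4 = 4.4757
Terminal value at t=4: TV = D_5/(r−g) = 4.5518/(0.153−0.017) = 33.4694
P₀ = 3.0210/(1+0.153)^1 + 3.4439/(1+0.153)^2 + 3.9261/(1+0.153)^3 + 4.4757/(1+0.153)^4 + 33.4694/(1+0.153)^4 = 29.2424

R$29.24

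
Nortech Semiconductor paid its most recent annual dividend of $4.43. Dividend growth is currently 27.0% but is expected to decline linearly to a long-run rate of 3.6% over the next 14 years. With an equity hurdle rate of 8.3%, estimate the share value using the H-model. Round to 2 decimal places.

H-model: P₀ = D₀[(1+g_L) + H(g_S−g_L)]/(r−g_L), with H = 14/2 = 7.
P₀ = 4.43 × [(1+0.036) + 7×(0.27−0.036)] / (0.083−0.036)
   = 4.43 × 2.6740 / 0.047 = 252.0387

$252.04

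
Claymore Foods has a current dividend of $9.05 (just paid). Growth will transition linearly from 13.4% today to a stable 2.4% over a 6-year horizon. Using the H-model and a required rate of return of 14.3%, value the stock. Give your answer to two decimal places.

$102.97

H-model: P₀ = D₀[(1+g_L) + H(g_S−g_L)]/(r−g_L), with H = 6/2 = 3.
P₀ = 9.05 × [(1+0.024) + 3×(0.134−0.024)] / (0.143−0.024)
   = 9.05 × 1.3540 / 0.119 = 102.9723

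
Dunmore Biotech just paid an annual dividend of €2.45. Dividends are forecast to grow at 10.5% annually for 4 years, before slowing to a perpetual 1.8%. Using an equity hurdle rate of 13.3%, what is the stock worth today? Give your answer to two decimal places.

€28.83

Two-stage DDM. Project D₁…D_4 at 0.105, terminal growth 0.018, discount at r = 0.133.
D_1 = 2.7073
D_2 = 2.9915
D_3 = 3.3056
D_4 = 3.6527
Terminal value at t=4: TV = D_5/(r−g) = 3.7185/(0.133−0.018) = 32.3344
P₀ = 2.7073/(1+0.133)^1 + 2.9915/(1+0.133)^2 + 3.3056/(1+0.133)^3 + 3.6527/(1+0.133)^4 + 32.3344/(1+0.133)^4 = 28.8314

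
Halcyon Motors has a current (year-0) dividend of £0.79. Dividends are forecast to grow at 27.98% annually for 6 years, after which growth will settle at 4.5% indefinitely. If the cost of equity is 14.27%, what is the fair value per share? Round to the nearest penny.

£23.86

Two-stage DDM. Project D₁…D_6 at 0.2798, terminal growth 0.045, discount at r = 0.1427.
D_1 = 1.0110
D_2 = 1.2939
D_3 = 1.6560
D_4 = 2.1193
D_5 = 2.7123
D_6 = 3.4712
Terminal value at t=6: TV = D_7/(r−g) = 3.6274/(0.1427−0.045) = 37.1280
P₀ = 1.0110/(1+0.1427)^1 + 1.2939/(1+0.1427)^2 + 1.6560/(1+0.1427)^3 + 2.1193/(1+0.1427)^4 + 2.7123/(1+0.1427)^5 + 3.4712/(1+0.1427)^6 + 37.1280/(1+0.1427)^6 = 23.8564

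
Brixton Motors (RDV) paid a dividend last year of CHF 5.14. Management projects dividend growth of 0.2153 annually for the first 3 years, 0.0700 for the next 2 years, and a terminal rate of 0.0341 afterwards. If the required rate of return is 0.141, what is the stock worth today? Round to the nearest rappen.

Three-stage DDM. Project D₁…D_5; terminal Gordon value at t=5 with g = 0.0341; discount at r = 0.141.
D_1 = 6.2466
D_2 = 7.5915
D_3 = 9.2260
D_4 = 9.8718
D_5 = 10.5629
TV_5 = 10.9230/(0.141−0.0341) = 102.1800
P₀ = Σ Dₜ/(1+r)ᵗ + TV_5/(1+r)^5 = 81.6403

CHF 81.64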